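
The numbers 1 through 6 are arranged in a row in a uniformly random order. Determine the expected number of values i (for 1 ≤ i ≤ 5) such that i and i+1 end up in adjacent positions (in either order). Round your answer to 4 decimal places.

For each i ∈ {1,…,5}, let Xᵢ = 1 if i and i+1 are adjacent. P(Xᵢ=1) = 2·(6−1)!/6! = 2/6.
By linearity, E[ΣXᵢ] = (5)·(2/6) = 5/3.
≈ 1.6667

1.6667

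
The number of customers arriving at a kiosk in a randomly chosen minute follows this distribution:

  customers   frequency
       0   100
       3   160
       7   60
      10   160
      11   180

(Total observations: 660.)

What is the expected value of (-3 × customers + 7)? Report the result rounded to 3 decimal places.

Total = 660, so P(customers=0) = 100/660, etc.
E[-3x+7] = (5/33)·7 + (8/33)·(-2) + (1/11)·(-14) + (8/33)·(-23) + (3/11)·(-26)
     = -147/11 ≈ -13.364

-13.364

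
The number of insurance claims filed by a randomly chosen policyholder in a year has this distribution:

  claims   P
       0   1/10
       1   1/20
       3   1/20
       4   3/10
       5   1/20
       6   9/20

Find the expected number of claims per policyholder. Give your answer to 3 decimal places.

4.350

E[X] = (1/10)·0 + (1/20)·1 + (1/20)·3 + (3/10)·4 + (1/20)·5 + (9/20)·6
     = 87/20 ≈ 4.350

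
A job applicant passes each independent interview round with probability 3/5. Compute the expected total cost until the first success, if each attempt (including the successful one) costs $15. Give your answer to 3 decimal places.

$25.000

E[#attempts] = 1/p = 5/3; E[cost] = 15·5/3 = 25.
≈ 25.000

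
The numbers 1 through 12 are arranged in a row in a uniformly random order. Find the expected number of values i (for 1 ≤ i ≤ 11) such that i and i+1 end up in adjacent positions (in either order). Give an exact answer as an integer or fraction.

11/6

For each i ∈ {1,…,11}, let Xᵢ = 1 if i and i+1 are adjacent. P(Xᵢ=1) = 2·(12−1)!/12! = 2/12.
By linearity, E[ΣXᵢ] = (11)·(2/12) = 11/6.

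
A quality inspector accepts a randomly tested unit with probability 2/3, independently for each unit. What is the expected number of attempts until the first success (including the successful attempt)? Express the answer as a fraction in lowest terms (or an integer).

3/2

For a geometric distribution, E[trials] = 1/p = 1/(2/3) = 3/2.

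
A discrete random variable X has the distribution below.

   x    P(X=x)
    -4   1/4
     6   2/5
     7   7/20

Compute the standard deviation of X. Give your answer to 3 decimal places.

E[X] = 77/20, E[X²] = 711/20
Var(X) = E[X²] − (E[X])² = 711/20 − 5929/400 = 8291/400
SD(X) = √(8291/400) ≈ 4.553

4.553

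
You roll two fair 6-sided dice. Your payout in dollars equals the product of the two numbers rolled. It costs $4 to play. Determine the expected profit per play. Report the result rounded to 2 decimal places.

Distribution of the product of the two numbers rolled: 1 w.p. 1/36, 2 w.p. 1/18, 3 w.p. 1/18, 4 w.p. 1/12, 5 w.p. 1/18, 6 w.p. 1/9, …
E[payout] = (1/36)·1 + (1/18)·2 + (1/18)·3 + (1/12)·4 + (1/18)·5 + (1/9)·6 + (1/18)·8 + (1/36)·9 + (1/18)·10 + (1/9)·12 + (1/18)·15 + (1/36)·16 + (1/18)·18 + (1/18)·20 + (1/18)·24 + (1/36)·25 + (1/18)·30 + (1/36)·36 = 49/4
Expected profit = 49/4 − 4 = 33/4 ≈ $8.25

$8.25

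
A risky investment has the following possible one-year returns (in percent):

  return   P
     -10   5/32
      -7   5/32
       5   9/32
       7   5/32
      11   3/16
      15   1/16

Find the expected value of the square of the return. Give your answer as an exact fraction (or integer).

2391/32

E[X²] = (5/32)·100 + (5/32)·49 + (9/32)·25 + (5/32)·49 + (3/16)·121 + (1/16)·225
     = 2391/32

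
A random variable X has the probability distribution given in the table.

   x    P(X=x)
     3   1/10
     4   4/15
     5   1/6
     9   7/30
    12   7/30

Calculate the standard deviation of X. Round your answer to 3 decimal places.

3.380

E[X] = 71/10, E[X²] = 371/6
Var(X) = E[X²] − (E[X])² = 371/6 − 5041/100 = 3427/300
SD(X) = √(3427/300) ≈ 3.380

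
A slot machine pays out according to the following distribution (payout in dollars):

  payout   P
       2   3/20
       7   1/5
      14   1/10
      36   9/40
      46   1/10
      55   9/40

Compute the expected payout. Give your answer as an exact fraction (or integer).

E[X] = (3/20)·2 + (1/5)·7 + (1/10)·14 + (9/40)·36 + (1/10)·46 + (9/40)·55
     = 1127/40

1127/40 dollars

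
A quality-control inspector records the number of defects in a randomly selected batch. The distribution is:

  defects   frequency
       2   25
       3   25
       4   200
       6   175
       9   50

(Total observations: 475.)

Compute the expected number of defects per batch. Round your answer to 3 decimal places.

5.105

Total = 475, so P(defects=2) = 25/475, etc.
E[X] = (1/19)·2 + (1/19)·3 + (8/19)·4 + (7/19)·6 + (2/19)·9
     = 97/19 ≈ 5.105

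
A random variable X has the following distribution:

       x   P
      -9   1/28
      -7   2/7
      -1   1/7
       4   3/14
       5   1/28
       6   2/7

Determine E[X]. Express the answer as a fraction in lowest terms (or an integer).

E[X] = (1/28)·(-9) + (2/7)·(-7) + (1/7)·(-1) + (3/14)·4 + (1/28)·5 + (2/7)·6
     = 2/7

2/7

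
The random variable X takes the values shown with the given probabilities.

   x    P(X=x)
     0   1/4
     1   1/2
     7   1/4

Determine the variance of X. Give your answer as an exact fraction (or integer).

E[X] = (1/4)·0 + (1/2)·1 + (1/4)·7 = 9/4
E[X²] = (1/4)·0 + (1/2)·1 + (1/4)·49 = 51/4
Var(X) = 51/4 − (9/4)² = 123/16

123/16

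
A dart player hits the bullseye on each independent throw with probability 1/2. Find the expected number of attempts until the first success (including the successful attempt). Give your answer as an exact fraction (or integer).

For a geometric distribution, E[trials] = 1/p = 1/(1/2) = 2.

2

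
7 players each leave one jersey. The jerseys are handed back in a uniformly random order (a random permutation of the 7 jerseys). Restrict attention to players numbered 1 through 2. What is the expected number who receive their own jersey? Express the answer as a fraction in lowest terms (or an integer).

Let Xᵢ = 1 if person i gets their own jersey. For each i, P(Xᵢ=1) = 1/7.
By linearity of expectation, E[X₁+…+X_2] = 2·(1/7) = 2/7.

2/7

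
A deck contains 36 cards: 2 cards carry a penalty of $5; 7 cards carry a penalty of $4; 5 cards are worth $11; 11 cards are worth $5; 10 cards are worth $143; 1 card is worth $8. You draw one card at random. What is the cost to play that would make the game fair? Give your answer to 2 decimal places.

$41.94

E[payout] = (2/36)·(-5) + (7/36)·(-4) + (5/36)·11 + (11/36)·5 + (10/36)·143 + (1/36)·8 = 755/18
Fair fee = E[payout] = 755/18 ≈ $41.94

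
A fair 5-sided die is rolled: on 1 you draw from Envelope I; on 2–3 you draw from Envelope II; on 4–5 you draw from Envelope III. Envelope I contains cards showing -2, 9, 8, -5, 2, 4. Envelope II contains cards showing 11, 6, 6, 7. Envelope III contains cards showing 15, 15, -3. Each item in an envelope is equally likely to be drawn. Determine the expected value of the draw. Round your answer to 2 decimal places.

7.13

E[X | Envelope I] = (-2 + 9 + 8 − 5 + 2 + 4)/6 = 8/3
E[X | Envelope II] = (11 + 6 + 6 + 7)/4 = 15/2
E[X | Envelope III] = (15 + 15 − 3)/3 = 9
E[X] = (1/5)·8/3 + (2/5)·15/2 + (2/5)·9 = 107/15 ≈ 7.13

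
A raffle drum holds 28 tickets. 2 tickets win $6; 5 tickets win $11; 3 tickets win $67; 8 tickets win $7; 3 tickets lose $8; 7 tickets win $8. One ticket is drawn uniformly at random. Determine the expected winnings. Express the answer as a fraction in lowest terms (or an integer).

E[payout] = (2/28)·6 + (5/28)·11 + (3/28)·67 + (8/28)·7 + (3/28)·(-8) + (7/28)·8 = 89/7

89/7 dollars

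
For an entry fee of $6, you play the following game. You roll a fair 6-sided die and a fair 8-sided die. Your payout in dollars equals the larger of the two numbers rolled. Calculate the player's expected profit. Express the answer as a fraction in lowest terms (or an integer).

-37/48 dollars

Distribution of the larger of the two numbers rolled: 1 w.p. 1/48, 2 w.p. 1/16, 3 w.p. 5/48, 4 w.p. 7/48, 5 w.p. 3/16, 6 w.p. 11/48, …
E[payout] = (1/48)·1 + (1/16)·2 + (5/48)·3 + (7/48)·4 + (3/16)·5 + (11/48)·6 + (1/8)·7 + (1/8)·8 = 251/48
Expected profit = 251/48 − 6 = -37/48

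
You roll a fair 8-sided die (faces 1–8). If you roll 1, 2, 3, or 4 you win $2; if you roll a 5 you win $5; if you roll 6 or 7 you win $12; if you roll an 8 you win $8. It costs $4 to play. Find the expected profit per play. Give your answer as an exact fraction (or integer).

E[payout] = (1/2)·2 + (1/8)·5 + (1/8)·8 + (1/4)·12 = 45/8
Expected profit = 45/8 − 4 = 13/8

13/8 dollars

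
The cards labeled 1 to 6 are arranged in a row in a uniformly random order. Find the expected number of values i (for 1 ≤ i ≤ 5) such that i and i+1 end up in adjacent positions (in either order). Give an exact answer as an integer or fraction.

5/3

For each i ∈ {1,…,5}, let Xᵢ = 1 if i and i+1 are adjacent. P(Xᵢ=1) = 2·(6−1)!/6! = 2/6.
By linearity, E[ΣXᵢ] = (5)·(2/6) = 5/3.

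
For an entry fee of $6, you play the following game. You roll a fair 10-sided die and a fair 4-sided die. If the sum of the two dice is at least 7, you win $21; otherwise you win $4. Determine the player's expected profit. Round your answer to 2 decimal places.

$9.05

E[payout] = (7/20)·4 + (13/20)·21 = 301/20
Expected profit = 301/20 − 6 = 181/20 ≈ $9.05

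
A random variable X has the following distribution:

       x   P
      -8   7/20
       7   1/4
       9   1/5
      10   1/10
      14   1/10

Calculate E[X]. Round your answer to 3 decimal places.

3.150

E[X] = (7/20)·(-8) + (1/4)·7 + (1/5)·9 + (1/10)·10 + (1/10)·14
     = 63/20 ≈ 3.150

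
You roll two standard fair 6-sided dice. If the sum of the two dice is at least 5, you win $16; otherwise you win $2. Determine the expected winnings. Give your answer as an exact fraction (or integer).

41/3 dollars

E[payout] = (1/6)·2 + (5/6)·16 = 41/3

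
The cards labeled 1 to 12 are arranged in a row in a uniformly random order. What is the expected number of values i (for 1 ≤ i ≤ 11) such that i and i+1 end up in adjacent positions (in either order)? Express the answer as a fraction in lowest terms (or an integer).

For each i ∈ {1,…,11}, let Xᵢ = 1 if i and i+1 are adjacent. P(Xᵢ=1) = 2·(12−1)!/12! = 2/12.
By linearity, E[ΣXᵢ] = (11)·(2/12) = 11/6.

11/6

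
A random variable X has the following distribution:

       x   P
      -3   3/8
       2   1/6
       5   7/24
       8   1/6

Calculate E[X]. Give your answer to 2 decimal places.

E[X] = (3/8)·(-3) + (1/6)·2 + (7/24)·5 + (1/6)·8
     = 2 ≈ 2.00

2.00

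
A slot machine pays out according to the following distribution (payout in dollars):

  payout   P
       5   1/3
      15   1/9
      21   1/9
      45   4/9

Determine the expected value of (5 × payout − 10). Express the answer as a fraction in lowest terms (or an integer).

355/3

E[5x-10] = (1/3)·15 + (1/9)·65 + (1/9)·95 + (4/9)·215
     = 355/3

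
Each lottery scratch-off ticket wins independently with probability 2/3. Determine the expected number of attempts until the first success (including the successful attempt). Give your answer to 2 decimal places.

For a geometric distribution, E[trials] = 1/p = 1/(2/3) = 3/2.
≈ 1.50

1.50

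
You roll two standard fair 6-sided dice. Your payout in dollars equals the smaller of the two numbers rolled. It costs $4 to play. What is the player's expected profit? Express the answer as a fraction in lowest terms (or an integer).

-53/36 dollars

Distribution of the smaller of the two numbers rolled: 1 w.p. 11/36, 2 w.p. 1/4, 3 w.p. 7/36, 4 w.p. 5/36, 5 w.p. 1/12, 6 w.p. 1/36
E[payout] = (11/36)·1 + (1/4)·2 + (7/36)·3 + (5/36)·4 + (1/12)·5 + (1/36)·6 = 91/36
Expected profit = 91/36 − 4 = -53/36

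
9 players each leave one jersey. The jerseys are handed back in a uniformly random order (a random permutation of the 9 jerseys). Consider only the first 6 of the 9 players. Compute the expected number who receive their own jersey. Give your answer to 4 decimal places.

0.6667

Let Xᵢ = 1 if person i gets their own jersey. For each i, P(Xᵢ=1) = 1/9.
By linearity of expectation, E[X₁+…+X_6] = 6·(1/9) = 2/3.
≈ 0.6667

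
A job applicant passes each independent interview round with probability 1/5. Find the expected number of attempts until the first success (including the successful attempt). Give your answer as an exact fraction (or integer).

5

For a geometric distribution, E[trials] = 1/p = 1/(1/5) = 5.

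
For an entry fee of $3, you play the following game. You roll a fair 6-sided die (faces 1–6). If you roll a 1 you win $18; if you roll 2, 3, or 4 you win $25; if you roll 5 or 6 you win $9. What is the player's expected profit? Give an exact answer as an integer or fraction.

E[payout] = (1/3)·9 + (1/6)·18 + (1/2)·25 = 37/2
Expected profit = 37/2 − 3 = 31/2

31/2 dollars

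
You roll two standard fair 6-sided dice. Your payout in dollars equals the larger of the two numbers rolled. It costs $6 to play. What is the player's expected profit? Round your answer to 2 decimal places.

Distribution of the larger of the two numbers rolled: 1 w.p. 1/36, 2 w.p. 1/12, 3 w.p. 5/36, 4 w.p. 7/36, 5 w.p. 1/4, 6 w.p. 11/36
E[payout] = (1/36)·1 + (1/12)·2 + (5/36)·3 + (7/36)·4 + (1/4)·5 + (11/36)·6 = 161/36
Expected profit = 161/36 − 6 = -55/36 ≈ -$1.53

-$1.53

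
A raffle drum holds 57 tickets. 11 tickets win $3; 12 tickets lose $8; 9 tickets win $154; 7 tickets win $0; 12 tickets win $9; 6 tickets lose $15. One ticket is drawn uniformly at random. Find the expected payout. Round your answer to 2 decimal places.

E[payout] = (11/57)·3 + (12/57)·(-8) + (9/57)·154 + (7/57)·0 + (12/57)·9 + (6/57)·(-15) = 447/19
≈ $23.53

$23.53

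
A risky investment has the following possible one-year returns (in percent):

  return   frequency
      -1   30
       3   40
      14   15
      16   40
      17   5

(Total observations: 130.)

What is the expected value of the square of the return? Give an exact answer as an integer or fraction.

Total = 130, so P(return=-1) = 30/130, etc.
E[X²] = (3/13)·1 + (4/13)·9 + (3/26)·196 + (4/13)·256 + (1/26)·289
     = 231/2

231/2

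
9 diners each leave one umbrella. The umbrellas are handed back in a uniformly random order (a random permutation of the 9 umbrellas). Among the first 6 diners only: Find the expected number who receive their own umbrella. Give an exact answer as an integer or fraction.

Let Xᵢ = 1 if person i gets their own umbrella. For each i, P(Xᵢ=1) = 1/9.
By linearity of expectation, E[X₁+…+X_6] = 6·(1/9) = 2/3.

2/3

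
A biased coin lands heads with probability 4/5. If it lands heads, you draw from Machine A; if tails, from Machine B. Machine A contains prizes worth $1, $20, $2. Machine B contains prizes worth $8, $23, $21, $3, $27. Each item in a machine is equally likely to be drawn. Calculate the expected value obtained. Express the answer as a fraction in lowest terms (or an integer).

E[X | Machine A] = (1 + 20 + 2)/3 = 23/3
E[X | Machine B] = (8 + 23 + 21 + 3 + 27)/5 = 82/5
E[X] = (4/5)·23/3 + (1/5)·82/5 = 706/75

706/75 dollars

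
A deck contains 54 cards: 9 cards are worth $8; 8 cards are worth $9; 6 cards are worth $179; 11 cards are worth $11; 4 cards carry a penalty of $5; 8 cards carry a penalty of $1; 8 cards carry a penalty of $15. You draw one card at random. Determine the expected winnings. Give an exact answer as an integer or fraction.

E[payout] = (9/54)·8 + (8/54)·9 + (6/54)·179 + (11/54)·11 + (4/54)·(-5) + (8/54)·(-1) + (8/54)·(-15) = 397/18

397/18 dollars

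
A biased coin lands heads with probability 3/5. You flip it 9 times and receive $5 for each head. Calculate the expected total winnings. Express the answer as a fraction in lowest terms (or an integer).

$27

E[#heads] = 9·3/5 = 27/5 (linearity over flips).
E[winnings] = 5·27/5 = 27.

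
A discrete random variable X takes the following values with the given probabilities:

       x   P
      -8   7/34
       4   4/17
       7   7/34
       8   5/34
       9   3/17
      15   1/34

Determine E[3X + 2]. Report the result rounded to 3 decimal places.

13.824

E[3x+2] = (7/34)·(-22) + (4/17)·14 + (7/34)·23 + (5/34)·26 + (3/17)·29 + (1/34)·47
     = 235/17 ≈ 13.824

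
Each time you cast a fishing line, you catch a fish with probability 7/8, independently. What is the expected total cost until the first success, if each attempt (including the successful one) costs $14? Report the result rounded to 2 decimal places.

E[#attempts] = 1/p = 8/7; E[cost] = 14·8/7 = 16.
≈ 16.00

$16.00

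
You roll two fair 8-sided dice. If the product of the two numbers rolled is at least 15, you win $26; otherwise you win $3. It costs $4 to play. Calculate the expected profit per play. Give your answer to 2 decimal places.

$11.58

E[payout] = (29/64)·3 + (35/64)·26 = 997/64
Expected profit = 997/64 − 4 = 741/64 ≈ $11.58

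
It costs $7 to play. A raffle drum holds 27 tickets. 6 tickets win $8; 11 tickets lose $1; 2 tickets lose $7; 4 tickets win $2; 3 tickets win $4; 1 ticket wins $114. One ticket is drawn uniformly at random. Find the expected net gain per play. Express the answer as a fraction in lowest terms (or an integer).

E[payout] = (6/27)·8 + (11/27)·(-1) + (2/27)·(-7) + (4/27)·2 + (3/27)·4 + (1/27)·114 = 157/27
Expected profit = 157/27 − 7 = -32/27

-32/27 dollars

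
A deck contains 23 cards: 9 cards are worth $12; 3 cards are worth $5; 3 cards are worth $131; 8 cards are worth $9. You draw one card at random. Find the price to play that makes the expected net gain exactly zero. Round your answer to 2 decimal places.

E[payout] = (9/23)·12 + (3/23)·5 + (3/23)·131 + (8/23)·9 = 588/23
Fair fee = E[payout] = 588/23 ≈ $25.57

$25.57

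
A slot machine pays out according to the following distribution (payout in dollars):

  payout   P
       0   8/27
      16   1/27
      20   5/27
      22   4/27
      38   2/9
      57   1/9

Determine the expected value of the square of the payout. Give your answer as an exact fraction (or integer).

22603/27

E[X²] = (8/27)·0 + (1/27)·256 + (5/27)·400 + (4/27)·484 + (2/9)·1444 + (1/9)·3249
     = 22603/27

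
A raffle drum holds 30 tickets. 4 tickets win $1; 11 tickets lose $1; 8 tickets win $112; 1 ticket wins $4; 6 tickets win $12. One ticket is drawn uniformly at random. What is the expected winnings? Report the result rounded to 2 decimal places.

$32.17

E[payout] = (4/30)·1 + (11/30)·(-1) + (8/30)·112 + (1/30)·4 + (6/30)·12 = 193/6
≈ $32.17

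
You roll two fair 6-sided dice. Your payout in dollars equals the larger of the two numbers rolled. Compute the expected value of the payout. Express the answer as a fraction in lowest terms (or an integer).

Distribution of the larger of the two numbers rolled: 1 w.p. 1/36, 2 w.p. 1/12, 3 w.p. 5/36, 4 w.p. 7/36, 5 w.p. 1/4, 6 w.p. 11/36
E[payout] = (1/36)·1 + (1/12)·2 + (5/36)·3 + (7/36)·4 + (1/4)·5 + (11/36)·6 = 161/36

161/36 dollars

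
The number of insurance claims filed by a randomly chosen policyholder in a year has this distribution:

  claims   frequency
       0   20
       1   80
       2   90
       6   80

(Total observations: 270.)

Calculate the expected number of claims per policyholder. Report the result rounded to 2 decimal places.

2.74

Total = 270, so P(claims=0) = 20/270, etc.
E[X] = (2/27)·0 + (8/27)·1 + (1/3)·2 + (8/27)·6
     = 74/27 ≈ 2.74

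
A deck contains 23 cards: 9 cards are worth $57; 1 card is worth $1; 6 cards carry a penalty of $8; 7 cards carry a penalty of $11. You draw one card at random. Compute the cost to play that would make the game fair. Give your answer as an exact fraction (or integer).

389/23 dollars

E[payout] = (9/23)·57 + (1/23)·1 + (6/23)·(-8) + (7/23)·(-11) = 389/23
Fair fee = E[payout] = 389/23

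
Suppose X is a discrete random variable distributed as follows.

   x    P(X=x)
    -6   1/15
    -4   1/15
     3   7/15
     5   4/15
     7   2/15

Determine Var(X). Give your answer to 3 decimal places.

E[X] = (1/15)·(-6) + (1/15)·(-4) + (7/15)·3 + (4/15)·5 + (2/15)·7 = 3
E[X²] = (1/15)·36 + (1/15)·16 + (7/15)·9 + (4/15)·25 + (2/15)·49 = 313/15
Var(X) = 313/15 − (3)² = 178/15 ≈ 11.867

11.867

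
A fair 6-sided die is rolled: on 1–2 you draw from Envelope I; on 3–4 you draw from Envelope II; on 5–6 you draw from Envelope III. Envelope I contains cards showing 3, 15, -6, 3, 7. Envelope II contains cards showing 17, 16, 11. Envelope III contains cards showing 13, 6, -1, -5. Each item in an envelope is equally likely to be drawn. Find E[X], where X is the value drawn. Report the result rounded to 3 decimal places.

E[X | Envelope I] = (3 + 15 − 6 + 3 + 7)/5 = 22/5
E[X | Envelope II] = (17 + 16 + 11)/3 = 44/3
E[X | Envelope III] = (13 + 6 − 1 − 5)/4 = 13/4
E[X] = (1/3)·22/5 + (1/3)·44/3 + (1/3)·13/4 = 1339/180 ≈ 7.439

7.439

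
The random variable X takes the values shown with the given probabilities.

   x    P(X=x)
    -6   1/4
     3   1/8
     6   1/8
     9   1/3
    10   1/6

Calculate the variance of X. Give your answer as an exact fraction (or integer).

22967/576

E[X] = (1/4)·(-6) + (1/8)·3 + (1/8)·6 + (1/3)·9 + (1/6)·10 = 103/24
E[X²] = (1/4)·36 + (1/8)·9 + (1/8)·36 + (1/3)·81 + (1/6)·100 = 1399/24
Var(X) = 1399/24 − (103/24)² = 22967/576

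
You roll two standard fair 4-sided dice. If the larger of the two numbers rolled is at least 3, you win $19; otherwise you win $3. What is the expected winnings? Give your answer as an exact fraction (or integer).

$15

E[payout] = (1/4)·3 + (3/4)·19 = 15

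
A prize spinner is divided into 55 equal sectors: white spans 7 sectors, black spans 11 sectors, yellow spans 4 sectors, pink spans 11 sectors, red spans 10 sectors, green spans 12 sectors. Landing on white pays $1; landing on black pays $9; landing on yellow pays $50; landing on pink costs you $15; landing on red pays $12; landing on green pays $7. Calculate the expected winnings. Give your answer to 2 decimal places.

$6.27

E[payout] = (7/55)·1 + (11/55)·9 + (4/55)·50 + (11/55)·(-15) + (10/55)·12 + (12/55)·7 = 69/11
≈ $6.27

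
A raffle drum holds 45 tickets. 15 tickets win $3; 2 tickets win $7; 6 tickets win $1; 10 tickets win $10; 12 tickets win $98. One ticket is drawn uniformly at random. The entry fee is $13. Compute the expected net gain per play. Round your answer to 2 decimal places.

E[payout] = (15/45)·3 + (2/45)·7 + (6/45)·1 + (10/45)·10 + (12/45)·98 = 149/5
Expected profit = 149/5 − 13 = 84/5 ≈ $16.80

$16.80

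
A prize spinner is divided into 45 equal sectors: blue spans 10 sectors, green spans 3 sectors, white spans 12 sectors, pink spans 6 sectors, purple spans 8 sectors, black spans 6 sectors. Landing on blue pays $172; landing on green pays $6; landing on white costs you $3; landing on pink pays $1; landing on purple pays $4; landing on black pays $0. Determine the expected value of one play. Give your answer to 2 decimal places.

$38.67

E[payout] = (10/45)·172 + (3/45)·6 + (12/45)·(-3) + (6/45)·1 + (8/45)·4 + (6/45)·0 = 116/3
≈ $38.67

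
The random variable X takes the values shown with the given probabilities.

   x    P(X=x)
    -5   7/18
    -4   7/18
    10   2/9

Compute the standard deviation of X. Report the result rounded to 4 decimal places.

E[X] = -23/18, E[X²] = 229/6
Var(X) = E[X²] − (E[X])² = 229/6 − 529/324 = 11837/324
SD(X) = √(11837/324) ≈ 6.0443

6.0443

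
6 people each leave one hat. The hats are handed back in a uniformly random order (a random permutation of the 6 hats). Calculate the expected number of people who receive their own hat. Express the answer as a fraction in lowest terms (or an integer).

Let Xᵢ = 1 if person i gets their own hat. For each i, P(Xᵢ=1) = 1/6.
By linearity of expectation, E[X₁+…+X_6] = 6·(1/6) = 1.

1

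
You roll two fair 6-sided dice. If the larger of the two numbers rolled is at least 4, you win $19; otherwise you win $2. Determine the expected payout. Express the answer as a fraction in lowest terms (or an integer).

E[payout] = (1/4)·2 + (3/4)·19 = 59/4

59/4 dollars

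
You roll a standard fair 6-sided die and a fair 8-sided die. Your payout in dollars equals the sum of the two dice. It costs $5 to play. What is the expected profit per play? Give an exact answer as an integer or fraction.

$3

Distribution of the sum of the two dice: 2 w.p. 1/48, 3 w.p. 1/24, 4 w.p. 1/16, 5 w.p. 1/12, 6 w.p. 5/48, 7 w.p. 1/8, …
E[payout] = (1/48)·2 + (1/24)·3 + (1/16)·4 + (1/12)·5 + (5/48)·6 + (1/8)·7 + (1/8)·8 + (1/8)·9 + (5/48)·10 + (1/12)·11 + (1/16)·12 + (1/24)·13 + (1/48)·14 = 8
Expected profit = 8 − 5 = 3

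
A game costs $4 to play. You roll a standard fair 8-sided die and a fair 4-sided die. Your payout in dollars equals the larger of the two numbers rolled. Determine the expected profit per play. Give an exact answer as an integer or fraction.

Distribution of the larger of the two numbers rolled: 1 w.p. 1/32, 2 w.p. 3/32, 3 w.p. 5/32, 4 w.p. 7/32, 5 w.p. 1/8, 6 w.p. 1/8, …
E[payout] = (1/32)·1 + (3/32)·2 + (5/32)·3 + (7/32)·4 + (1/8)·5 + (1/8)·6 + (1/8)·7 + (1/8)·8 = 77/16
Expected profit = 77/16 − 4 = 13/16

13/16 dollars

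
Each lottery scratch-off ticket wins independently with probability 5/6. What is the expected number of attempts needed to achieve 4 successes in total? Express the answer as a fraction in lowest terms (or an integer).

By linearity (sum of 4 independent geometric waits), E[trials] = 4/p = 4/(5/6) = 24/5.

24/5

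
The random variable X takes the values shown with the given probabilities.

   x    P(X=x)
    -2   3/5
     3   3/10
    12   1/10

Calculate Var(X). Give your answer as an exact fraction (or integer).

E[X] = (3/5)·(-2) + (3/10)·3 + (1/10)·12 = 9/10
E[X²] = (3/5)·4 + (3/10)·9 + (1/10)·144 = 39/2
Var(X) = 39/2 − (9/10)² = 1869/100

1869/100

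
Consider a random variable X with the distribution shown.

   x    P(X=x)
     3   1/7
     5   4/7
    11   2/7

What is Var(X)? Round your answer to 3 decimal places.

E[X] = (1/7)·3 + (4/7)·5 + (2/7)·11 = 45/7
E[X²] = (1/7)·9 + (4/7)·25 + (2/7)·121 = 351/7
Var(X) = 351/7 − (45/7)² = 432/49 ≈ 8.816

8.816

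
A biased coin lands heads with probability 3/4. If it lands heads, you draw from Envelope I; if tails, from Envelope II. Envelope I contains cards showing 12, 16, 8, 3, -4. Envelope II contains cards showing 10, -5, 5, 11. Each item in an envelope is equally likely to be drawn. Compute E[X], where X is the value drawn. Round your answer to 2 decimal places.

E[X | Envelope I] = (12 + 16 + 8 + 3 − 4)/5 = 7
E[X | Envelope II] = (10 − 5 + 5 + 11)/4 = 21/4
E[X] = (3/4)·7 + (1/4)·21/4 = 105/16 ≈ 6.56

6.56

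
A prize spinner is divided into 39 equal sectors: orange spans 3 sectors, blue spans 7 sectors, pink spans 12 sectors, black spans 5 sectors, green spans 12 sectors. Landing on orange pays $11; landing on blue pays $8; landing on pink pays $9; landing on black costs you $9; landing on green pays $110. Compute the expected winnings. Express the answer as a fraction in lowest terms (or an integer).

1472/39 dollars

E[payout] = (3/39)·11 + (7/39)·8 + (12/39)·9 + (5/39)·(-9) + (12/39)·110 = 1472/39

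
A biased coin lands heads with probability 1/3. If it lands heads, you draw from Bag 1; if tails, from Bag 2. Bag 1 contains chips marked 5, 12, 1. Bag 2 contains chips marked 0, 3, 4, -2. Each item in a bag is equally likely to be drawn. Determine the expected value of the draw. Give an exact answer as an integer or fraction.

E[X | Bag 1] = (5 + 12 + 1)/3 = 6
E[X | Bag 2] = (0 + 3 + 4 − 2)/4 = 5/4
E[X] = (1/3)·6 + (2/3)·5/4 = 17/6

17/6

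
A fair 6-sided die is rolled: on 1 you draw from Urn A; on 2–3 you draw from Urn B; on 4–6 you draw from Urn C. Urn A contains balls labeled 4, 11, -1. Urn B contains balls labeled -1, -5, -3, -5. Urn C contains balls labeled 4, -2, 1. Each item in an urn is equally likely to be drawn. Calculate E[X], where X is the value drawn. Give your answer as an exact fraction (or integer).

E[X | Urn A] = (4 + 11 − 1)/3 = 14/3
E[X | Urn B] = (-1 − 5 − 3 − 5)/4 = -7/2
E[X | Urn C] = (4 − 2 + 1)/3 = 1
E[X] = (1/6)·14/3 + (1/3)·(-7/2) + (1/2)·1 = 1/9

1/9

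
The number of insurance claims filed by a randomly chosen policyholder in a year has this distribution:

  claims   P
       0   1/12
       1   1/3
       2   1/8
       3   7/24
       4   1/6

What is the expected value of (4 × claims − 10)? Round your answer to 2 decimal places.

E[4x-10] = (1/12)·(-10) + (1/3)·(-6) + (1/8)·(-2) + (7/24)·2 + (1/6)·6
     = -3/2 ≈ -1.50

-1.50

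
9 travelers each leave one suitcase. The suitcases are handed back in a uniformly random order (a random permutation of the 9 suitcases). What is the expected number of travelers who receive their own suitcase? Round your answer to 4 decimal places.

Let Xᵢ = 1 if person i gets their own suitcase. For each i, P(Xᵢ=1) = 1/9.
By linearity of expectation, E[X₁+…+X_9] = 9·(1/9) = 1.
≈ 1.0000

1.0000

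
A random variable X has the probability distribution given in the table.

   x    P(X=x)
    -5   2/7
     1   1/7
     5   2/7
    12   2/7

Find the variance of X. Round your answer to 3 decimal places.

42.816

E[X] = (2/7)·(-5) + (1/7)·1 + (2/7)·5 + (2/7)·12 = 25/7
E[X²] = (2/7)·25 + (1/7)·1 + (2/7)·25 + (2/7)·144 = 389/7
Var(X) = 389/7 − (25/7)² = 2098/49 ≈ 42.816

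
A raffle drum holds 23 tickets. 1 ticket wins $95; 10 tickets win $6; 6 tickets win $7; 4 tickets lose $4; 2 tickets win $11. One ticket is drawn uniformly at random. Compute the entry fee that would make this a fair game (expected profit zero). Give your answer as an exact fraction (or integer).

203/23 dollars

E[payout] = (1/23)·95 + (10/23)·6 + (6/23)·7 + (4/23)·(-4) + (2/23)·11 = 203/23
Fair fee = E[payout] = 203/23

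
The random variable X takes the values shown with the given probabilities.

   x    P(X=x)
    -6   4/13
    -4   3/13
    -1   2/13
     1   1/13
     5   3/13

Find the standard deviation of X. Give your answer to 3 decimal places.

4.231

E[X] = -22/13, E[X²] = 270/13
Var(X) = E[X²] − (E[X])² = 270/13 − 484/169 = 3026/169
SD(X) = √(3026/169) ≈ 4.231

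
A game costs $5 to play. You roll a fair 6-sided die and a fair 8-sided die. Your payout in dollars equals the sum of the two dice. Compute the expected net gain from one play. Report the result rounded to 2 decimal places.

Distribution of the sum of the two dice: 2 w.p. 1/48, 3 w.p. 1/24, 4 w.p. 1/16, 5 w.p. 1/12, 6 w.p. 5/48, 7 w.p. 1/8, …
E[payout] = (1/48)·2 + (1/24)·3 + (1/16)·4 + (1/12)·5 + (5/48)·6 + (1/8)·7 + (1/8)·8 + (1/8)·9 + (5/48)·10 + (1/12)·11 + (1/16)·12 + (1/24)·13 + (1/48)·14 = 8
Expected profit = 8 − 5 = 3 ≈ $3.00

$3.00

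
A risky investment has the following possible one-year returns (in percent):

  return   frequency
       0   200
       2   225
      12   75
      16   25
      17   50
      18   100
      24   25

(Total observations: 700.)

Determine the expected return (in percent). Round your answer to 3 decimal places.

7.143

Total = 700, so P(return=0) = 200/700, etc.
E[X] = (2/7)·0 + (9/28)·2 + (3/28)·12 + (1/28)·16 + (1/14)·17 + (1/7)·18 + (1/28)·24
     = 50/7 ≈ 7.143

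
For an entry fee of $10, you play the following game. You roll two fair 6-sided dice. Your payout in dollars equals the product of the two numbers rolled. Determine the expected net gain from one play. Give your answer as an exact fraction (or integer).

9/4 dollars

Distribution of the product of the two numbers rolled: 1 w.p. 1/36, 2 w.p. 1/18, 3 w.p. 1/18, 4 w.p. 1/12, 5 w.p. 1/18, 6 w.p. 1/9, …
E[payout] = (1/36)·1 + (1/18)·2 + (1/18)·3 + (1/12)·4 + (1/18)·5 + (1/9)·6 + (1/18)·8 + (1/36)·9 + (1/18)·10 + (1/9)·12 + (1/18)·15 + (1/36)·16 + (1/18)·18 + (1/18)·20 + (1/18)·24 + (1/36)·25 + (1/18)·30 + (1/36)·36 = 49/4
Expected profit = 49/4 − 10 = 9/4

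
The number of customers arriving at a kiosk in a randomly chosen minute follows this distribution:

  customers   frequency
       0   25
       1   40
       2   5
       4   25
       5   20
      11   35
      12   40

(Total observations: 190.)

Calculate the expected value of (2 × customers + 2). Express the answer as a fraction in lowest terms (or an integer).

261/19

Total = 190, so P(customers=0) = 25/190, etc.
E[2x+2] = (5/38)·2 + (4/19)·4 + (1/38)·6 + (5/38)·10 + (2/19)·12 + (7/38)·24 + (4/19)·26
     = 261/19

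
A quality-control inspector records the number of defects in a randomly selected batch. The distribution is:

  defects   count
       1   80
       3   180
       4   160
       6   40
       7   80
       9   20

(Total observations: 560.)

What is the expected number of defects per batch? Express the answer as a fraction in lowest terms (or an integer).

Total = 560, so P(defects=1) = 80/560, etc.
E[X] = (1/7)·1 + (9/28)·3 + (2/7)·4 + (1/14)·6 + (1/7)·7 + (1/28)·9
     = 4

4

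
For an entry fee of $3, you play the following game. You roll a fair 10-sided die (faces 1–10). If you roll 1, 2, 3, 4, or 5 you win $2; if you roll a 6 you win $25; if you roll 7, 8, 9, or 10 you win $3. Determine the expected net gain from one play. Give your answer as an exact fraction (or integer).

E[payout] = (1/2)·2 + (2/5)·3 + (1/10)·25 = 47/10
Expected profit = 47/10 − 3 = 17/10

17/10 dollars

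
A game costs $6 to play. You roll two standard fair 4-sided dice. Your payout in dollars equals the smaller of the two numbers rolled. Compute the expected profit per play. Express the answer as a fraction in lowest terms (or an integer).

Distribution of the smaller of the two numbers rolled: 1 w.p. 7/16, 2 w.p. 5/16, 3 w.p. 3/16, 4 w.p. 1/16
E[payout] = (7/16)·1 + (5/16)·2 + (3/16)·3 + (1/16)·4 = 15/8
Expected profit = 15/8 − 6 = -33/8

-33/8 dollars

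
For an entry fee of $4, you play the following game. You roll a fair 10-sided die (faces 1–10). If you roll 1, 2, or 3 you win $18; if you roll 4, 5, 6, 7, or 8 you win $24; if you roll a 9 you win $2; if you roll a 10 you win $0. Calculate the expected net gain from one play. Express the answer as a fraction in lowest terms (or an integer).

E[payout] = (1/10)·0 + (1/10)·2 + (3/10)·18 + (1/2)·24 = 88/5
Expected profit = 88/5 − 4 = 68/5

68/5 dollars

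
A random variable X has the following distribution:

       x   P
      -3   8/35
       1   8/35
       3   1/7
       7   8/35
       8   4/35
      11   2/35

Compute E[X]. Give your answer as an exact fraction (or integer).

E[X] = (8/35)·(-3) + (8/35)·1 + (1/7)·3 + (8/35)·7 + (4/35)·8 + (2/35)·11
     = 109/35

109/35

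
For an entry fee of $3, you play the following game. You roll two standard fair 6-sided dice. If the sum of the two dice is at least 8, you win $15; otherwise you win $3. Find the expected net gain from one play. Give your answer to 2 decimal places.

$5.00

E[payout] = (7/12)·3 + (5/12)·15 = 8
Expected profit = 8 − 3 = 5 ≈ $5.00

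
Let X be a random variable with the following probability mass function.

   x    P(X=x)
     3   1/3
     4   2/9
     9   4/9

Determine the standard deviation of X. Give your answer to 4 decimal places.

2.8065

E[X] = 53/9, E[X²] = 383/9
Var(X) = E[X²] − (E[X])² = 383/9 − 2809/81 = 638/81
SD(X) = √(638/81) ≈ 2.8065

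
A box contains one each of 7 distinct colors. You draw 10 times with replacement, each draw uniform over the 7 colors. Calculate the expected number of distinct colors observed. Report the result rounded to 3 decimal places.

Let Xⱼ=1 if type j appears at least once. P(Xⱼ=1) = 1 − ((7−1)/7)^10 = 222009073/282475249.
E[#distinct] = 7·222009073/282475249 = 222009073/40353607.
≈ 5.502

5.502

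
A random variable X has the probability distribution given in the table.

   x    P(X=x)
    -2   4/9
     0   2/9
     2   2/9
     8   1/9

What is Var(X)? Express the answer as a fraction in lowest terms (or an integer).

776/81

E[X] = (4/9)·(-2) + (2/9)·0 + (2/9)·2 + (1/9)·8 = 4/9
E[X²] = (4/9)·4 + (2/9)·0 + (2/9)·4 + (1/9)·64 = 88/9
Var(X) = 88/9 − (4/9)² = 776/81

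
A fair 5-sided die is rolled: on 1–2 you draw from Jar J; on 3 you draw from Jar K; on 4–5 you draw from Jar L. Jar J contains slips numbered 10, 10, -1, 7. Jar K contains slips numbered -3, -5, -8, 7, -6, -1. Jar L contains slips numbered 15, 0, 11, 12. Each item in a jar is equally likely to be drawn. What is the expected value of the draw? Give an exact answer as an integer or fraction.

88/15

E[X | Jar J] = (10 + 10 − 1 + 7)/4 = 13/2
E[X | Jar K] = (-3 − 5 − 8 + 7 − 6 − 1)/6 = -8/3
E[X | Jar L] = (15 + 0 + 11 + 12)/4 = 19/2
E[X] = (2/5)·13/2 + (1/5)·(-8/3) + (2/5)·19/2 = 88/15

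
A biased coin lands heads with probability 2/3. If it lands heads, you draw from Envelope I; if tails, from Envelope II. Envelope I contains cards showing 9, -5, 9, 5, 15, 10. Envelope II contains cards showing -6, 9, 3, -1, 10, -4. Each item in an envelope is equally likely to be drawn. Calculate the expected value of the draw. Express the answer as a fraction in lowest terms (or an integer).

E[X | Envelope I] = (9 − 5 + 9 + 5 + 15 + 10)/6 = 43/6
E[X | Envelope II] = (-6 + 9 + 3 − 1 + 10 − 4)/6 = 11/6
E[X] = (2/3)·43/6 + (1/3)·11/6 = 97/18

97/18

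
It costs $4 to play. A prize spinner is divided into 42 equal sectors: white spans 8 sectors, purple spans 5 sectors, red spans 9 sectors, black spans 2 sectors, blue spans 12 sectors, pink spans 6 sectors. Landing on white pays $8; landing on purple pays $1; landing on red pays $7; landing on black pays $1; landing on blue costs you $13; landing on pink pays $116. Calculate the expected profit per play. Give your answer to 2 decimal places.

E[payout] = (8/42)·8 + (5/42)·1 + (9/42)·7 + (2/42)·1 + (12/42)·(-13) + (6/42)·116 = 337/21
Expected profit = 337/21 − 4 = 253/21 ≈ $12.05

$12.05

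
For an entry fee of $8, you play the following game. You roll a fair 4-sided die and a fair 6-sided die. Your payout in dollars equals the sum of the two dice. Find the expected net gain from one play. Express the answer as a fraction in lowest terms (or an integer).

Distribution of the sum of the two dice: 2 w.p. 1/24, 3 w.p. 1/12, 4 w.p. 1/8, 5 w.p. 1/6, 6 w.p. 1/6, 7 w.p. 1/6, …
E[payout] = (1/24)·2 + (1/12)·3 + (1/8)·4 + (1/6)·5 + (1/6)·6 + (1/6)·7 + (1/8)·8 + (1/12)·9 + (1/24)·10 = 6
Expected profit = 6 − 8 = -2

-$2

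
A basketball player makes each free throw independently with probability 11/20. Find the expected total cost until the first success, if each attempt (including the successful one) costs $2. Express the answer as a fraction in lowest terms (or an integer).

40/11 dollars

E[#attempts] = 1/p = 20/11; E[cost] = 2·20/11 = 40/11.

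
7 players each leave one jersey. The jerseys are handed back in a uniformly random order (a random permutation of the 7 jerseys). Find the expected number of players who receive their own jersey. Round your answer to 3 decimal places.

Let Xᵢ = 1 if person i gets their own jersey. For each i, P(Xᵢ=1) = 1/7.
By linearity of expectation, E[X₁+…+X_7] = 7·(1/7) = 1.
≈ 1.000

1.000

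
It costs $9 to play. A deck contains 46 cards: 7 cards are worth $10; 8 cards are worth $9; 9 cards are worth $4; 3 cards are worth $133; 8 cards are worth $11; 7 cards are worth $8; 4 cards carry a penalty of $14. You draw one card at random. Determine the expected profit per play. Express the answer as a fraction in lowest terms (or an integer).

251/46 dollars

E[payout] = (7/46)·10 + (8/46)·9 + (9/46)·4 + (3/46)·133 + (8/46)·11 + (7/46)·8 + (4/46)·(-14) = 665/46
Expected profit = 665/46 − 9 = 251/46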